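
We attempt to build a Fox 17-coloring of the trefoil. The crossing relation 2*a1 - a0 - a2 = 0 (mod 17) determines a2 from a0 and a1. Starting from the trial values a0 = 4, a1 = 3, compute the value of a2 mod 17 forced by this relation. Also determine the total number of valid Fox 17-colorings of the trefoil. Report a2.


Step 1: Apply the given crossing relation 2*a1 - a0 - a2 = 0 (mod 17).
  a2 = 2*a1 - a0 mod 17
  a2 = 2*3 - 4 mod 17
  a2 = 6 - 4 mod 17
  a2 = 2 mod 17 = 2
Step 2: The trefoil has determinant 3.
  Number of Fox p-colorings (p prime) is p^2 if p = 3, else p.
  Since 17 does not divide 3, only trivial (constant) colorings exist.
  (So the trial a0 = 4, a1 = 3 with a0 != a1 does NOT extend to a valid coloring of the whole trefoil: the other two crossing relations require 3*(a1 - a0) = 0 (mod 17), which fails.)
  Total colorings = 17
Step 3: a2 = 2, total Fox 17-colorings = 17

2


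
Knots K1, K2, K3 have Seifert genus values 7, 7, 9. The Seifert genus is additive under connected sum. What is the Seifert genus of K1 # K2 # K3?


The Seifert genus is additive under connected sum.
Seifert genus(K1 # K2 # K3) = (7) + (7) + (9)
= 23

23


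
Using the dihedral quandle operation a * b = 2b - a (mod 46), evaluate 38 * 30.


38 * 30 = 2*30 - 38 mod 46
= 60 - 38 mod 46
= 22 mod 46 = 22

22


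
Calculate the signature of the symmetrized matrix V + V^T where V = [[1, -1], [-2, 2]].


Step 1: V + V^T = [[2, -3], [-3, 4]]
Step 2: trace = 6, det = -1
Step 3: Discriminant = 6^2 - 4*(-1) = 40
Step 4: Eigenvalues: 6.16228, -0.162278
Step 5: Signature = (# positive eigenvalues) - (# negative eigenvalues) = 0

0


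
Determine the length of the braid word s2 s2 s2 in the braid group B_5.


The word length counts the number of generators (including inverses).
Listing each generator: s2, s2, s2
There are 3 generators in this braid word.

3


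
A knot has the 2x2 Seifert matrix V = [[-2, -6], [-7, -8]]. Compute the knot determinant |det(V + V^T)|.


Step 1: Form V + V^T where V = [[-2, -6], [-7, -8]]
  V^T = [[-2, -7], [-6, -8]]
  V + V^T = [[-4, -13], [-13, -16]]
Step 2: det(V + V^T) = (-4)*(-16) - (-13)*(-13)
  = 64 - 169 = -105
Step 3: Knot determinant = |det(V + V^T)| = |-105| = 105

105


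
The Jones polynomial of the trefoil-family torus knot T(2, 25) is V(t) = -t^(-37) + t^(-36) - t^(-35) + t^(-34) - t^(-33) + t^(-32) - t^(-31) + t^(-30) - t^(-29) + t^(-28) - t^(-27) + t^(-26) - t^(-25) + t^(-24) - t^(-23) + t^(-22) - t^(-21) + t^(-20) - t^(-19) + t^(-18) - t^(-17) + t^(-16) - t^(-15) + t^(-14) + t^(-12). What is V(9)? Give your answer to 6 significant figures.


Substituting t = 9 into V(t) = -t^(-37) + t^(-36) - t^(-35) + t^(-34) - t^(-33) + t^(-32) - t^(-31) + t^(-30) - t^(-29) + t^(-28) - t^(-27) + t^(-26) - t^(-25) + t^(-24) - t^(-23) + t^(-22) - t^(-21) + t^(-20) - t^(-19) + t^(-18) - t^(-17) + t^(-16) - t^(-15) + t^(-14) + t^(-12):
  (-)t^(-37) = -4.93205e-36
  (+)t^(-36) = 4.43884e-35
  (-)t^(-35) = -3.99496e-34
  (+)t^(-34) = 3.59546e-33
  (-)t^(-33) = -3.23592e-32
  (+)t^(-32) = 2.91232e-31
  (-)t^(-31) = -2.62109e-30
  (+)t^(-30) = 2.35898e-29
  (-)t^(-29) = -2.12308e-28
  (+)t^(-28) = 1.91078e-27
  (-)t^(-27) = -1.7197e-26
  (+)t^(-26) = 1.54773e-25
  (-)t^(-25) = -1.39296e-24
  (+)t^(-24) = 1.25366e-23
  (-)t^(-23) = -1.12829e-22
  (+)t^(-22) = 1.01546e-21
  (-)t^(-21) = -9.13918e-21
  (+)t^(-20) = 8.22526e-20
  (-)t^(-19) = -7.40274e-19
  (+)t^(-18) = 6.66246e-18
  (-)t^(-17) = -5.99622e-17
  (+)t^(-16) = 5.3966e-16
  (-)t^(-15) = -4.85694e-15
  (+)t^(-14) = 4.37124e-14
  (+)t^(-12) = 3.54071e-12
Sum = (-4.93205e-36) + (4.43884e-35) + (-3.99496e-34) + (3.59546e-33) + (-3.23592e-32) + (2.91232e-31) + (-2.62109e-30) + (2.35898e-29) + (-2.12308e-28) + (1.91078e-27) + (-1.7197e-26) + (1.54773e-25) + (-1.39296e-24) + (1.25366e-23) + (-1.12829e-22) + (1.01546e-21) + (-9.13918e-21) + (8.22526e-20) + (-7.40274e-19) + (6.66246e-18) + (-5.99622e-17) + (5.3966e-16) + (-4.85694e-15) + (4.37124e-14) + (3.54071e-12)
= 3.580047341e-12
Rounded to 6 significant figures: 3.58005e-12

3.58005e-12


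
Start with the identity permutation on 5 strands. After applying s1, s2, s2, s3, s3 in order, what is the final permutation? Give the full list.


Starting with identity [1, 2, 3, 4, 5].
Apply generators in sequence:
  After s1: [2, 1, 3, 4, 5]
  After s2: [2, 3, 1, 4, 5]
  After s2: [2, 1, 3, 4, 5]
  After s3: [2, 1, 4, 3, 5]
  After s3: [2, 1, 3, 4, 5]
Final permutation: [2, 1, 3, 4, 5]

[2, 1, 3, 4, 5]


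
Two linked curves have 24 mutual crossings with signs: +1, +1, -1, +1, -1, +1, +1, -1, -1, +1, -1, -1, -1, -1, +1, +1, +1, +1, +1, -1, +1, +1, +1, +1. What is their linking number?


Step 1: Count positive crossings: 15
Step 2: Count negative crossings: 9
Step 3: Sum of signs = 15 - 9 = 6
Step 4: Linking number = sum/2 = 6/2 = 3

3


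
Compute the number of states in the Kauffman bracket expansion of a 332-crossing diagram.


Each crossing contributes 2 choices (A-smoothing or B-smoothing).
Total states = 2^332 = 8749002899132047697490008908470485461412677723572849745703082425639811996797503692894052708092215296

8749002899132047697490008908470485461412677723572849745703082425639811996797503692894052708092215296


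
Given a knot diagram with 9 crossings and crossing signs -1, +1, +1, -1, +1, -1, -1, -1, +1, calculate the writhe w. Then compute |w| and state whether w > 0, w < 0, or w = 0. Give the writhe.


Step 1: Count positive crossings (+1).
Positive crossings: 4
Step 2: Count negative crossings (-1).
Negative crossings: 5
Step 3: Writhe = (positive) - (negative)
w = 4 - 5 = -1
Step 4: |w| = 1, and w is negative

-1


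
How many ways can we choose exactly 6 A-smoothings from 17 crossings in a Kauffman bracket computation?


We choose which 6 of 17 crossings get A-smoothings.
C(17, 6) = 17! / (6! * 11!)
= 12376

12376


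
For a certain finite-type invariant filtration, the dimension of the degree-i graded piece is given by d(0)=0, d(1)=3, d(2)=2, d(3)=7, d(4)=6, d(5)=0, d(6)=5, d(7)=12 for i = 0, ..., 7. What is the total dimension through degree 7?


Total dimension = d(0) + d(1) + ... + d(7)
= 0 + 3 + 2 + 7 + 6 + 0 + 5 + 12
= 35

35


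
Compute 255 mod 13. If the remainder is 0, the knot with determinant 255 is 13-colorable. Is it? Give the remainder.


Step 1: A knot is p-colorable if and only if p divides its determinant.
Step 2: Compute 255 mod 13.
255 = 19 * 13 + 8
Step 3: 255 mod 13 = 8
Step 4: The knot is 13-colorable: no

8


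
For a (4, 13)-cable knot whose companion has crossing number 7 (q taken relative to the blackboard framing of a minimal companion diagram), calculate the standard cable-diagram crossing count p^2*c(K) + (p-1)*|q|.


Step 1: Each of the c(K) crossings of the companion diagram becomes p*p = p^2 crossings among the p parallel strands, and each of the |q| twists s_1 s_2 ... s_(p-1) adds (p-1) crossings.
  Crossings = p^2 * c(K) + (p-1)*|q|
Step 2: = 4^2 * 7 + (4-1)*13
Step 3: = 16*7 + 3*13
Step 4: = 112 + 39 = 151

151


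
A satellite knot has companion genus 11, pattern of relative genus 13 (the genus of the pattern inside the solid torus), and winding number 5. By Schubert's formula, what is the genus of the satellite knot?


Schubert: g(satellite) = g_rel(pattern) + |winding| * g(companion),
where g_rel(pattern) is the genus of the pattern relative to the solid torus.
= 13 + 5 * 11
= 13 + 55 = 68

68


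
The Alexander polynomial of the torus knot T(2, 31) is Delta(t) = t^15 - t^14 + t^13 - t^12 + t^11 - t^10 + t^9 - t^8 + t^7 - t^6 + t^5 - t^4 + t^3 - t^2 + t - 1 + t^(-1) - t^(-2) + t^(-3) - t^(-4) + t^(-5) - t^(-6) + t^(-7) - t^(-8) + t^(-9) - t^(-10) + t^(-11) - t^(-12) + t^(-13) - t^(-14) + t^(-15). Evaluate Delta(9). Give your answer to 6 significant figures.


Substituting t = 9 into Delta(t) = t^15 - t^14 + t^13 - t^12 + t^11 - t^10 + t^9 - t^8 + t^7 - t^6 + t^5 - t^4 + t^3 - t^2 + t - 1 + t^(-1) - t^(-2) + t^(-3) - t^(-4) + t^(-5) - t^(-6) + t^(-7) - t^(-8) + t^(-9) - t^(-10) + t^(-11) - t^(-12) + t^(-13) - t^(-14) + t^(-15):
Term values: (205891132094649) + (-22876792454961) + (2541865828329) + (-282429536481) + (31381059609) + (-3486784401) + (387420489) + (-43046721) + (4782969) + (-531441) + (59049) + (-6561) + (729) + (-81) + (9) + (-1) + (0.111111) + (-0.0123457) + (0.00137174) + (-0.000152416) + (1.69351e-05) + (-1.88168e-06) + (2.09075e-07) + (-2.32306e-08) + (2.58117e-09) + (-2.86797e-10) + (3.18664e-11) + (-3.54071e-12) + (3.93412e-13) + (-4.37124e-14) + (4.85694e-15)
Sum = 1.853020189e+14
Rounded to 6 significant figures: 1.85302e+14

1.85302e+14


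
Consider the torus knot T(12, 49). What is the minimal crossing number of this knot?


For a torus knot T(p, q) with gcd(p,q)=1,
the crossing number is min(p*(q-1), q*(p-1)).
p*(q-1) = 12*48 = 576
q*(p-1) = 49*11 = 539
min(576, 539) = 539

539


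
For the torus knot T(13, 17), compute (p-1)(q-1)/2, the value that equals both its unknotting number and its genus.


For a torus knot T(p,q), both the unknotting number and genus equal (p-1)(q-1)/2.
= (13-1)(17-1)/2
= 12*16/2
= 192/2 = 96

96


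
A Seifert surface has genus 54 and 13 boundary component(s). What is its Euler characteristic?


chi = 2 - 2g - b
= 2 - 2*54 - 13
= 2 - 108 - 13 = -119

-119


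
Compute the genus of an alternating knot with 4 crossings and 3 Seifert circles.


For alternating knots, g = (c - s + 1)/2.
= (4 - 3 + 1)/2
= 2/2 = 1

1


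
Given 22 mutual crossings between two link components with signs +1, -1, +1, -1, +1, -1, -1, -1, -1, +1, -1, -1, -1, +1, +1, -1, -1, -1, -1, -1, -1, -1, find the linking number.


Step 1: Count positive crossings: 6
Step 2: Count negative crossings: 16
Step 3: Sum of signs = 6 - 16 = -10
Step 4: Linking number = sum/2 = -10/2 = -5

-5


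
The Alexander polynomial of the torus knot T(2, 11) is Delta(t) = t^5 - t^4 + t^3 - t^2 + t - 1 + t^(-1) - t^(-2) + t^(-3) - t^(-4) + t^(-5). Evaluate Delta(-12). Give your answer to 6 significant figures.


Substituting t = -12 into Delta(t) = t^5 - t^4 + t^3 - t^2 + t - 1 + t^(-1) - t^(-2) + t^(-3) - t^(-4) + t^(-5):
Term values: (-248832) + (-20736) + (-1728) + (-144) + (-12) + (-1) + (-0.0833333) + (-0.00694444) + (-0.000578704) + (-4.82253e-05) + (-4.01878e-06)
Sum = -271453.0909
Rounded to 6 significant figures: -271453

-271453


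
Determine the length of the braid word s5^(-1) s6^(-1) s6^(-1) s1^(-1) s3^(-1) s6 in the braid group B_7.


The word length counts the number of generators (including inverses).
Listing each generator: s5^(-1), s6^(-1), s6^(-1), s1^(-1), s3^(-1), s6
There are 6 generators in this braid word.

6


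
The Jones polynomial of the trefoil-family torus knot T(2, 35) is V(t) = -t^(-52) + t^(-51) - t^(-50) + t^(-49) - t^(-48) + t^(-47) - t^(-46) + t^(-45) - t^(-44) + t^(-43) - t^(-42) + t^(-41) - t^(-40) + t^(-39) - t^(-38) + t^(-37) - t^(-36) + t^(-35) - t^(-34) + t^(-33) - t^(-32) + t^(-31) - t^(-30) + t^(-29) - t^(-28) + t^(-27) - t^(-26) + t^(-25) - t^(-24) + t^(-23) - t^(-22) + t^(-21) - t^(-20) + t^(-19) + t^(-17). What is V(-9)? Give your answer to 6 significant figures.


Substituting t = -9 into V(t) = -t^(-52) + t^(-51) - t^(-50) + t^(-49) - t^(-48) + t^(-47) - t^(-46) + t^(-45) - t^(-44) + t^(-43) - t^(-42) + t^(-41) - t^(-40) + t^(-39) - t^(-38) + t^(-37) - t^(-36) + t^(-35) - t^(-34) + t^(-33) - t^(-32) + t^(-31) - t^(-30) + t^(-29) - t^(-28) + t^(-27) - t^(-26) + t^(-25) - t^(-24) + t^(-23) - t^(-22) + t^(-21) - t^(-20) + t^(-19) + t^(-17):
  (-)t^(-52) = -2.39546e-50
  (+)t^(-51) = -2.15592e-49
  (-)t^(-50) = -1.94033e-48
  (+)t^(-49) = -1.74629e-47
  (-)t^(-48) = -1.57166e-46
  (+)t^(-47) = -1.4145e-45
  (-)t^(-46) = -1.27305e-44
  (+)t^(-45) = -1.14574e-43
  (-)t^(-44) = -1.03117e-42
  (+)t^(-43) = -9.28052e-42
  (-)t^(-42) = -8.35246e-41
  (+)t^(-41) = -7.51722e-40
  (-)t^(-40) = -6.7655e-39
  (+)t^(-39) = -6.08895e-38
  (-)t^(-38) = -5.48005e-37
  (+)t^(-37) = -4.93205e-36
  (-)t^(-36) = -4.43884e-35
  (+)t^(-35) = -3.99496e-34
  (-)t^(-34) = -3.59546e-33
  (+)t^(-33) = -3.23592e-32
  (-)t^(-32) = -2.91232e-31
  (+)t^(-31) = -2.62109e-30
  (-)t^(-30) = -2.35898e-29
  (+)t^(-29) = -2.12308e-28
  (-)t^(-28) = -1.91078e-27
  (+)t^(-27) = -1.7197e-26
  (-)t^(-26) = -1.54773e-25
  (+)t^(-25) = -1.39296e-24
  (-)t^(-24) = -1.25366e-23
  (+)t^(-23) = -1.12829e-22
  (-)t^(-22) = -1.01546e-21
  (+)t^(-21) = -9.13918e-21
  (-)t^(-20) = -8.22526e-20
  (+)t^(-19) = -7.40274e-19
  (+)t^(-17) = -5.99622e-17
Sum = (-2.39546e-50) + (-2.15592e-49) + (-1.94033e-48) + (-1.74629e-47) + (-1.57166e-46) + (-1.4145e-45) + (-1.27305e-44) + (-1.14574e-43) + (-1.03117e-42) + (-9.28052e-42) + (-8.35246e-41) + (-7.51722e-40) + (-6.7655e-39) + (-6.08895e-38) + (-5.48005e-37) + (-4.93205e-36) + (-4.43884e-35) + (-3.99496e-34) + (-3.59546e-33) + (-3.23592e-32) + (-2.91232e-31) + (-2.62109e-30) + (-2.35898e-29) + (-2.12308e-28) + (-1.91078e-27) + (-1.7197e-26) + (-1.54773e-25) + (-1.39296e-24) + (-1.25366e-23) + (-1.12829e-22) + (-1.01546e-21) + (-9.13918e-21) + (-8.22526e-20) + (-7.40274e-19) + (-5.99622e-17)
= -6.079497766e-17
Rounded to 6 significant figures: -6.0795e-17

-6.0795e-17


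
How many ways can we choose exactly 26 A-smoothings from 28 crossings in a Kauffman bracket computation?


We choose which 26 of 28 crossings get A-smoothings.
C(28, 26) = 28! / (26! * 2!)
= 378

378


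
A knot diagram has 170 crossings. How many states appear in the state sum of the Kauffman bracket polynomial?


Each crossing contributes 2 choices (A-smoothing or B-smoothing).
Total states = 2^170 = 1496577676626844588240573268701473812127674924007424

1496577676626844588240573268701473812127674924007424


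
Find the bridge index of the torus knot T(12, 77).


The bridge number of T(p,q) is min(p,q).
min(12, 77) = 12

12


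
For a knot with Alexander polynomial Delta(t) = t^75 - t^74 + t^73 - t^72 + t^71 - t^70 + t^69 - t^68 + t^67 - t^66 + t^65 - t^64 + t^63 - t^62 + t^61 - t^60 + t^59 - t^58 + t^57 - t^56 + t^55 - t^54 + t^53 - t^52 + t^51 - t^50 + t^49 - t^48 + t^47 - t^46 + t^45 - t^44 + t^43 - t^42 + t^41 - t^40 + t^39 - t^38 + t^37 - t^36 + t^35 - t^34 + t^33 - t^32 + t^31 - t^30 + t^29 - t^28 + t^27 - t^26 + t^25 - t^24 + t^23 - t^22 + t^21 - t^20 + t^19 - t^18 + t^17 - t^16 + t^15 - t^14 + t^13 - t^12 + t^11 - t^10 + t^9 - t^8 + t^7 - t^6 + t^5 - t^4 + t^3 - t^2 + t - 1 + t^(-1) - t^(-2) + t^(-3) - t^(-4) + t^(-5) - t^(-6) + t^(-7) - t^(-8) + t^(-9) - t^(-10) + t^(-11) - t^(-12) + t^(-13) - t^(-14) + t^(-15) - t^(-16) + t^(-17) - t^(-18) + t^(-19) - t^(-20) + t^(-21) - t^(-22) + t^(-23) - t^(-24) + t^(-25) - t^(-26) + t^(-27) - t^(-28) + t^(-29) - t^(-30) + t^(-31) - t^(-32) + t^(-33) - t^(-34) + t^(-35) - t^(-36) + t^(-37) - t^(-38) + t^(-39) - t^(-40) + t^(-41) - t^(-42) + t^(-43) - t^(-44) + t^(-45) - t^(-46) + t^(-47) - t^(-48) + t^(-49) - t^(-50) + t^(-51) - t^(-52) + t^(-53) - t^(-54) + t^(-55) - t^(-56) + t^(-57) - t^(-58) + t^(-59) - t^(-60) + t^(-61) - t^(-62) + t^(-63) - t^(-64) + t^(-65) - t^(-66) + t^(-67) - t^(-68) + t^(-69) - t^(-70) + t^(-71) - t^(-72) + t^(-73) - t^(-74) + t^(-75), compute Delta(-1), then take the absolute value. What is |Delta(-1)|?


Step 1: The polynomial has 151 terms with alternating signs, exponents from 75 down to -75.
Step 2: Substitute t = -1. The i-th term has coefficient (-1)^i and exponent (m-i),
  so its value is (-1)^i * (-1)^(m-i) = (-1)^m = -1 for every i.
Step 3: All 151 terms equal -1, so Delta(-1) = 151 * (-1) = -151
Step 4: |Delta(-1)| = 151

151


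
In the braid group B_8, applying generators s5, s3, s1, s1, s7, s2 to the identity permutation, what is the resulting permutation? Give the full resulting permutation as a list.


Starting with identity [1, 2, 3, 4, 5, 6, 7, 8].
Apply generators in sequence:
  After s5: [1, 2, 3, 4, 6, 5, 7, 8]
  After s3: [1, 2, 4, 3, 6, 5, 7, 8]
  After s1: [2, 1, 4, 3, 6, 5, 7, 8]
  After s1: [1, 2, 4, 3, 6, 5, 7, 8]
  After s7: [1, 2, 4, 3, 6, 5, 8, 7]
  After s2: [1, 4, 2, 3, 6, 5, 8, 7]
Final permutation: [1, 4, 2, 3, 6, 5, 8, 7]

[1, 4, 2, 3, 6, 5, 8, 7]


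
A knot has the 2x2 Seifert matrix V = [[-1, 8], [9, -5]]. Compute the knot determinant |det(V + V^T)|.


Step 1: Form V + V^T where V = [[-1, 8], [9, -5]]
  V^T = [[-1, 9], [8, -5]]
  V + V^T = [[-2, 17], [17, -10]]
Step 2: det(V + V^T) = (-2)*(-10) - 17*17
  = 20 - 289 = -269
Step 3: Knot determinant = |det(V + V^T)| = |-269| = 269

269


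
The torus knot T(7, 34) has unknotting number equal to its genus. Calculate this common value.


For a torus knot T(p,q), both the unknotting number and genus equal (p-1)(q-1)/2.
= (7-1)(34-1)/2
= 6*33/2
= 198/2 = 99

99


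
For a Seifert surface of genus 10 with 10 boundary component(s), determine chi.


chi = 2 - 2g - b
= 2 - 2*10 - 10
= 2 - 20 - 10 = -28

-28


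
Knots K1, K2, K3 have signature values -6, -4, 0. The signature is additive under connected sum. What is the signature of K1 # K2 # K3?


The signature is additive under connected sum.
signature(K1 # K2 # K3) = (-6) + (-4) + (0)
= -10

-10


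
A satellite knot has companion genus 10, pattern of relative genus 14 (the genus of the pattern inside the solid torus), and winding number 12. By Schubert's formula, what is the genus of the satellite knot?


Schubert: g(satellite) = g_rel(pattern) + |winding| * g(companion),
where g_rel(pattern) is the genus of the pattern relative to the solid torus.
= 14 + 12 * 10
= 14 + 120 = 134

134


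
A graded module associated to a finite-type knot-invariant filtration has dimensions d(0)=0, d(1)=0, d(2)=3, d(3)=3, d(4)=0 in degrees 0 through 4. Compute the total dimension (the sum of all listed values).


Total dimension = d(0) + d(1) + ... + d(4)
= 0 + 0 + 3 + 3 + 0
= 6

6


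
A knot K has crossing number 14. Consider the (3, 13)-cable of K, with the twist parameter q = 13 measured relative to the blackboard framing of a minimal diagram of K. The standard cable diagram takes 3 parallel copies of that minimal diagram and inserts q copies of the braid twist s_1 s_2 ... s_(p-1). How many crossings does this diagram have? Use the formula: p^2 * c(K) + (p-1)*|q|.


Step 1: Each of the c(K) crossings of the companion diagram becomes p*p = p^2 crossings among the p parallel strands, and each of the |q| twists s_1 s_2 ... s_(p-1) adds (p-1) crossings.
  Crossings = p^2 * c(K) + (p-1)*|q|
Step 2: = 3^2 * 14 + (3-1)*13
Step 3: = 9*14 + 2*13
Step 4: = 126 + 26 = 152

152


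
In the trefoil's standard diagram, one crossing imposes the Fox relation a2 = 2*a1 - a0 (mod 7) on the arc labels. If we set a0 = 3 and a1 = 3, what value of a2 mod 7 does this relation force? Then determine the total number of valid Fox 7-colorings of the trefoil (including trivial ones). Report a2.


Step 1: Apply the given crossing relation 2*a1 - a0 - a2 = 0 (mod 7).
  a2 = 2*a1 - a0 mod 7
  a2 = 2*3 - 3 mod 7
  a2 = 6 - 3 mod 7
  a2 = 3 mod 7 = 3
Step 2: The trefoil has determinant 3.
  Number of Fox p-colorings (p prime) is p^2 if p = 3, else p.
  Since 7 does not divide 3, only trivial (constant) colorings exist.
  (Here a0 = a1 = a2 = 3, the constant coloring, which is valid.)
  Total colorings = 7
Step 3: a2 = 3, total Fox 7-colorings = 7

3


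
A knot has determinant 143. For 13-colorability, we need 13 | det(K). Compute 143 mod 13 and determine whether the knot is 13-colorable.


Step 1: A knot is p-colorable if and only if p divides its determinant.
Step 2: Compute 143 mod 13.
143 = 11 * 13 + 0
Step 3: 143 mod 13 = 0
Step 4: The knot is 13-colorable: yes

0


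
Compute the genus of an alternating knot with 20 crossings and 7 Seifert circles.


For alternating knots, g = (c - s + 1)/2.
= (20 - 7 + 1)/2
= 14/2 = 7

7


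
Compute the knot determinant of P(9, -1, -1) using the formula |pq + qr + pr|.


Step 1: Compute pq + qr + pr.
pq = 9*(-1) = -9
qr = (-1)*(-1) = 1
pr = 9*(-1) = -9
pq + qr + pr = -9 + 1 + (-9) = -17
Step 2: Take absolute value.
det(P(9,-1,-1)) = |-17| = 17

17


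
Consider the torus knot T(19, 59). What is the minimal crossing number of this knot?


For a torus knot T(p, q) with gcd(p,q)=1,
the crossing number is min(p*(q-1), q*(p-1)).
p*(q-1) = 19*58 = 1102
q*(p-1) = 59*18 = 1062
min(1102, 1062) = 1062

1062


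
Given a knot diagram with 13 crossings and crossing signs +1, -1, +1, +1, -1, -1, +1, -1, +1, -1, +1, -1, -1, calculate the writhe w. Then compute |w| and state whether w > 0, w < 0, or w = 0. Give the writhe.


Step 1: Count positive crossings (+1).
Positive crossings: 6
Step 2: Count negative crossings (-1).
Negative crossings: 7
Step 3: Writhe = (positive) - (negative)
w = 6 - 7 = -1
Step 4: |w| = 1, and w is negative

-1


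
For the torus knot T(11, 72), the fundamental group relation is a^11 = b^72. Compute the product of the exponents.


The relation is a^11 = b^72.
Product of exponents = 11 * 72
= 792

792


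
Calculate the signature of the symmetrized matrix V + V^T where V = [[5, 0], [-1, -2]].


Step 1: V + V^T = [[10, -1], [-1, -4]]
Step 2: trace = 6, det = -41
Step 3: Discriminant = 6^2 - 4*(-41) = 200
Step 4: Eigenvalues: 10.0711, -4.07107
Step 5: Signature = (# positive eigenvalues) - (# negative eigenvalues) = 0

0


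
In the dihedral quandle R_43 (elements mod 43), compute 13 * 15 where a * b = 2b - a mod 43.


13 * 15 = 2*15 - 13 mod 43
= 30 - 13 mod 43
= 17 mod 43 = 17

17


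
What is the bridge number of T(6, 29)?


The bridge number of T(p,q) is min(p,q).
min(6, 29) = 6

6


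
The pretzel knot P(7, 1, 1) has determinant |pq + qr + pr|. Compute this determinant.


Step 1: Compute pq + qr + pr.
pq = 7*1 = 7
qr = 1*1 = 1
pr = 7*1 = 7
pq + qr + pr = 7 + 1 + 7 = 15
Step 2: Take absolute value.
det(P(7,1,1)) = |15| = 15

15


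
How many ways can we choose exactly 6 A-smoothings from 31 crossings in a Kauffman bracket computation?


We choose which 6 of 31 crossings get A-smoothings.
C(31, 6) = 31! / (6! * 25!)
= 736281

736281


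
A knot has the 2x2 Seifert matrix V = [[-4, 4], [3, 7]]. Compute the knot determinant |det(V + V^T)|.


Step 1: Form V + V^T where V = [[-4, 4], [3, 7]]
  V^T = [[-4, 3], [4, 7]]
  V + V^T = [[-8, 7], [7, 14]]
Step 2: det(V + V^T) = (-8)*14 - 7*7
  = -112 - 49 = -161
Step 3: Knot determinant = |det(V + V^T)| = |-161| = 161

161


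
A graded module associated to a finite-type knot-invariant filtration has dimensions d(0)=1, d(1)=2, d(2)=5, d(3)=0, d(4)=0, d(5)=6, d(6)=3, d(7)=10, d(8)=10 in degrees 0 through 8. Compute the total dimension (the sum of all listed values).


Total dimension = d(0) + d(1) + ... + d(8)
= 1 + 2 + 5 + 0 + 0 + 6 + 3 + 10 + 10
= 37

37


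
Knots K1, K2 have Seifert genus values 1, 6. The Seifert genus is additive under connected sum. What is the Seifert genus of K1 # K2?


The Seifert genus is additive under connected sum.
Seifert genus(K1 # K2) = (1) + (6)
= 7

7


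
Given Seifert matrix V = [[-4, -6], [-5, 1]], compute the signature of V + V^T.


Step 1: V + V^T = [[-8, -11], [-11, 2]]
Step 2: trace = -6, det = -137
Step 3: Discriminant = (-6)^2 - 4*(-137) = 584
Step 4: Eigenvalues: 9.08305, -15.083
Step 5: Signature = (# positive eigenvalues) - (# negative eigenvalues) = 0

0


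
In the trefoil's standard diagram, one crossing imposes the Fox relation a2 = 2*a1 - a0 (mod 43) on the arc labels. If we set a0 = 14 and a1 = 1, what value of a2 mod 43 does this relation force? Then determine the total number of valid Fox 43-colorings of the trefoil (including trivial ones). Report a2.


Step 1: Apply the given crossing relation 2*a1 - a0 - a2 = 0 (mod 43).
  a2 = 2*a1 - a0 mod 43
  a2 = 2*1 - 14 mod 43
  a2 = 2 - 14 mod 43
  a2 = -12 mod 43 = 31
Step 2: The trefoil has determinant 3.
  Number of Fox p-colorings (p prime) is p^2 if p = 3, else p.
  Since 43 does not divide 3, only trivial (constant) colorings exist.
  (So the trial a0 = 14, a1 = 1 with a0 != a1 does NOT extend to a valid coloring of the whole trefoil: the other two crossing relations require 3*(a1 - a0) = 0 (mod 43), which fails.)
  Total colorings = 43
Step 3: a2 = 31, total Fox 43-colorings = 43

31


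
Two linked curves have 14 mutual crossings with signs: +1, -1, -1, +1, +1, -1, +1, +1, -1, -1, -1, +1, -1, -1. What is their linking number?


Step 1: Count positive crossings: 6
Step 2: Count negative crossings: 8
Step 3: Sum of signs = 6 - 8 = -2
Step 4: Linking number = sum/2 = -2/2 = -1

-1


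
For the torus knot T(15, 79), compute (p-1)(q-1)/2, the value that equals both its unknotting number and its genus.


For a torus knot T(p,q), both the unknotting number and genus equal (p-1)(q-1)/2.
= (15-1)(79-1)/2
= 14*78/2
= 1092/2 = 546

546


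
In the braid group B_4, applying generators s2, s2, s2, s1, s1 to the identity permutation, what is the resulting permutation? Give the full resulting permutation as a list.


Starting with identity [1, 2, 3, 4].
Apply generators in sequence:
  After s2: [1, 3, 2, 4]
  After s2: [1, 2, 3, 4]
  After s2: [1, 3, 2, 4]
  After s1: [3, 1, 2, 4]
  After s1: [1, 3, 2, 4]
Final permutation: [1, 3, 2, 4]

[1, 3, 2, 4]


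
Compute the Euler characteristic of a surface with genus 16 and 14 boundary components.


chi = 2 - 2g - b
= 2 - 2*16 - 14
= 2 - 32 - 14 = -44

-44


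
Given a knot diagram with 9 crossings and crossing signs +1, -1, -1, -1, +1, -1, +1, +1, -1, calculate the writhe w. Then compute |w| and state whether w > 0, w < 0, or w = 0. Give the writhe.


Step 1: Count positive crossings (+1).
Positive crossings: 4
Step 2: Count negative crossings (-1).
Negative crossings: 5
Step 3: Writhe = (positive) - (negative)
w = 4 - 5 = -1
Step 4: |w| = 1, and w is negative

-1


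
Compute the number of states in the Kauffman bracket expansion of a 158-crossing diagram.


Each crossing contributes 2 choices (A-smoothing or B-smoothing).
Total states = 2^158 = 365375409332725729550921208179070754913983135744

365375409332725729550921208179070754913983135744


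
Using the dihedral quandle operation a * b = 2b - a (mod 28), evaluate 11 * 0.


11 * 0 = 2*0 - 11 mod 28
= 0 - 11 mod 28
= -11 mod 28 = 17

17


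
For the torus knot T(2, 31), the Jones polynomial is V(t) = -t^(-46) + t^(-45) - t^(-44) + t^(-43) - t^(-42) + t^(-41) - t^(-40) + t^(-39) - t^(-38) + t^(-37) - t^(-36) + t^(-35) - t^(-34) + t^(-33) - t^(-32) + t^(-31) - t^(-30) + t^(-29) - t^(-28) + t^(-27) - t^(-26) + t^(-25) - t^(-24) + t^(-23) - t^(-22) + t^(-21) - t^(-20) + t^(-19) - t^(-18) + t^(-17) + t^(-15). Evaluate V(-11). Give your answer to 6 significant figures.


Substituting t = -11 into V(t) = -t^(-46) + t^(-45) - t^(-44) + t^(-43) - t^(-42) + t^(-41) - t^(-40) + t^(-39) - t^(-38) + t^(-37) - t^(-36) + t^(-35) - t^(-34) + t^(-33) - t^(-32) + t^(-31) - t^(-30) + t^(-29) - t^(-28) + t^(-27) - t^(-26) + t^(-25) - t^(-24) + t^(-23) - t^(-22) + t^(-21) - t^(-20) + t^(-19) - t^(-18) + t^(-17) + t^(-15):
  (-)t^(-46) = -1.2472e-48
  (+)t^(-45) = -1.37192e-47
  (-)t^(-44) = -1.50911e-46
  (+)t^(-43) = -1.66002e-45
  (-)t^(-42) = -1.82603e-44
  (+)t^(-41) = -2.00863e-43
  (-)t^(-40) = -2.20949e-42
  (+)t^(-39) = -2.43044e-41
  (-)t^(-38) = -2.67349e-40
  (+)t^(-37) = -2.94083e-39
  (-)t^(-36) = -3.23492e-38
  (+)t^(-35) = -3.55841e-37
  (-)t^(-34) = -3.91425e-36
  (+)t^(-33) = -4.30568e-35
  (-)t^(-32) = -4.73624e-34
  (+)t^(-31) = -5.20987e-33
  (-)t^(-30) = -5.73086e-32
  (+)t^(-29) = -6.30394e-31
  (-)t^(-28) = -6.93433e-30
  (+)t^(-27) = -7.62777e-29
  (-)t^(-26) = -8.39055e-28
  (+)t^(-25) = -9.2296e-27
  (-)t^(-24) = -1.01526e-25
  (+)t^(-23) = -1.11678e-24
  (-)t^(-22) = -1.22846e-23
  (+)t^(-21) = -1.35131e-22
  (-)t^(-20) = -1.48644e-21
  (+)t^(-19) = -1.63508e-20
  (-)t^(-18) = -1.79859e-19
  (+)t^(-17) = -1.97845e-18
  (+)t^(-15) = -2.39392e-16
Sum = (-1.2472e-48) + (-1.37192e-47) + (-1.50911e-46) + (-1.66002e-45) + (-1.82603e-44) + (-2.00863e-43) + (-2.20949e-42) + (-2.43044e-41) + (-2.67349e-40) + (-2.94083e-39) + (-3.23492e-38) + (-3.55841e-37) + (-3.91425e-36) + (-4.30568e-35) + (-4.73624e-34) + (-5.20987e-33) + (-5.73086e-32) + (-6.30394e-31) + (-6.93433e-30) + (-7.62777e-29) + (-8.39055e-28) + (-9.2296e-27) + (-1.01526e-25) + (-1.11678e-24) + (-1.22846e-23) + (-1.35131e-22) + (-1.48644e-21) + (-1.63508e-20) + (-1.79859e-19) + (-1.97845e-18) + (-2.39392e-16)
= -2.415683407e-16
Rounded to 6 significant figures: -2.41568e-16

-2.41568e-16


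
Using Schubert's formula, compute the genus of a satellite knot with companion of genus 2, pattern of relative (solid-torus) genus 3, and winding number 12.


Schubert: g(satellite) = g_rel(pattern) + |winding| * g(companion),
where g_rel(pattern) is the genus of the pattern relative to the solid torus.
= 3 + 12 * 2
= 3 + 24 = 27

27


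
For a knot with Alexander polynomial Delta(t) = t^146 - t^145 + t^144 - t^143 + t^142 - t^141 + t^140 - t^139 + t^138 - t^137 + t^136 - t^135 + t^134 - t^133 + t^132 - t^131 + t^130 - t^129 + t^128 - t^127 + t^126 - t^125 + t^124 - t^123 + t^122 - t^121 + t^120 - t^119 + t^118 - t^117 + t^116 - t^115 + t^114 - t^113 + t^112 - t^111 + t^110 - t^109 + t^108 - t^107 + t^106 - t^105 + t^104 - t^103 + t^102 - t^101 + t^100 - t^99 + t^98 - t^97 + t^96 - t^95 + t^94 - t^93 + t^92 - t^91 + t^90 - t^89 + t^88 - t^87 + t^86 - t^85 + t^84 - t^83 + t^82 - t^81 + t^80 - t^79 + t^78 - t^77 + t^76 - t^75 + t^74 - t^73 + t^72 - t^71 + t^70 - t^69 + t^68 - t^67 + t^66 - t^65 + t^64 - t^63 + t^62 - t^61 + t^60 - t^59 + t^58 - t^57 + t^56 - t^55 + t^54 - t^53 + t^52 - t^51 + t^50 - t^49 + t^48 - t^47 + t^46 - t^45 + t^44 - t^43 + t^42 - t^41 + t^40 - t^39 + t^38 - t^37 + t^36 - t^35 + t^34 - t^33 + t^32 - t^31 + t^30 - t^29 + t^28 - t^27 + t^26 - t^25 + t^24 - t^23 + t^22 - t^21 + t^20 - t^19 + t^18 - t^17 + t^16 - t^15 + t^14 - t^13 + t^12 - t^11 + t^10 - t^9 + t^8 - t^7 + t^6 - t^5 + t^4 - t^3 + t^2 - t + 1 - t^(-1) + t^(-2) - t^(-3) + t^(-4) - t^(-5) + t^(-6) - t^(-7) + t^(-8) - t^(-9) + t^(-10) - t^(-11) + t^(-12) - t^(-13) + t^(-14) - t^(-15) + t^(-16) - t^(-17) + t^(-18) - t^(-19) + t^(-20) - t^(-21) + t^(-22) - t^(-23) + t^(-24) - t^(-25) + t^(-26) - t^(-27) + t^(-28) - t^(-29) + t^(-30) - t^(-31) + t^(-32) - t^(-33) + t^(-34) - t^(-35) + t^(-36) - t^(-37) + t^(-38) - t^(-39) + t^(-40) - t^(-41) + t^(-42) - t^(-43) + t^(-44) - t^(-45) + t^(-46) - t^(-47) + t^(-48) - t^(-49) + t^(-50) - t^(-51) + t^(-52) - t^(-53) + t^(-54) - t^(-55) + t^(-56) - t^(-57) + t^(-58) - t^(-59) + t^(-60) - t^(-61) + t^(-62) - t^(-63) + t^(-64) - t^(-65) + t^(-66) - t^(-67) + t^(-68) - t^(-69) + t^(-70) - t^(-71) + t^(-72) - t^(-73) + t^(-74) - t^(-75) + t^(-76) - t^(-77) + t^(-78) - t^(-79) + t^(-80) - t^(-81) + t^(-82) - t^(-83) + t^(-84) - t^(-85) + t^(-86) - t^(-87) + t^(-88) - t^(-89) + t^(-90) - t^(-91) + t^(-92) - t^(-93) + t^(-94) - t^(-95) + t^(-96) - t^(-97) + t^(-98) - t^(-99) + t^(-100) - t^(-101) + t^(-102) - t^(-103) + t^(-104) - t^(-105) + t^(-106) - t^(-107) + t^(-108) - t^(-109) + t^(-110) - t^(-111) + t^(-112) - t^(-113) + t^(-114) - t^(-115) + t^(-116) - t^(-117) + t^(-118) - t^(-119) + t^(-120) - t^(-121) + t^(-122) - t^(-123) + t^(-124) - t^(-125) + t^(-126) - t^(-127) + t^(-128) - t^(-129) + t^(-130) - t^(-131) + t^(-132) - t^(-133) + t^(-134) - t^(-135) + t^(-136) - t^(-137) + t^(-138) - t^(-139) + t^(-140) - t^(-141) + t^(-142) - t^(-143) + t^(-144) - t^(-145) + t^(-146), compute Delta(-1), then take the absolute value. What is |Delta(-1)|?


Step 1: The polynomial has 293 terms with alternating signs, exponents from 146 down to -146.
Step 2: Substitute t = -1. The i-th term has coefficient (-1)^i and exponent (m-i),
  so its value is (-1)^i * (-1)^(m-i) = (-1)^m = 1 for every i.
Step 3: All 293 terms equal 1, so Delta(-1) = 293 * (1) = 293
Step 4: |Delta(-1)| = 293

293


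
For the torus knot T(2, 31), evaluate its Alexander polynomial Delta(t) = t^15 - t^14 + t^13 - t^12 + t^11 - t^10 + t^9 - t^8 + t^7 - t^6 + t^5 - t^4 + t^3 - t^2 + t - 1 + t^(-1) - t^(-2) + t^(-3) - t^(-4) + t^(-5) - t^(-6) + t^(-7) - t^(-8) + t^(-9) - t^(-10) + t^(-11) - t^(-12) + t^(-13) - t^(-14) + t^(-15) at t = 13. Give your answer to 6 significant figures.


Substituting t = 13 into Delta(t) = t^15 - t^14 + t^13 - t^12 + t^11 - t^10 + t^9 - t^8 + t^7 - t^6 + t^5 - t^4 + t^3 - t^2 + t - 1 + t^(-1) - t^(-2) + t^(-3) - t^(-4) + t^(-5) - t^(-6) + t^(-7) - t^(-8) + t^(-9) - t^(-10) + t^(-11) - t^(-12) + t^(-13) - t^(-14) + t^(-15):
Term values: (51185893014090760) + (-3937376385699289) + (302875106592253) + (-23298085122481) + (1792160394037) + (-137858491849) + (10604499373) + (-815730721) + (62748517) + (-4826809) + (371293) + (-28561) + (2197) + (-169) + (13) + (-1) + (0.0769231) + (-0.00591716) + (0.000455166) + (-3.50128e-05) + (2.69329e-06) + (-2.07176e-07) + (1.59366e-08) + (-1.22589e-09) + (9.42996e-11) + (-7.25382e-12) + (5.57986e-13) + (-4.2922e-14) + (3.30169e-15) + (-2.53976e-16) + (1.95366e-17)
Sum = 4.75297578e+16
Rounded to 6 significant figures: 4.75298e+16

4.75298e+16


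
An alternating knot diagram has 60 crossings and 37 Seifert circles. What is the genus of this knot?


For alternating knots, g = (c - s + 1)/2.
= (60 - 37 + 1)/2
= 24/2 = 12

12


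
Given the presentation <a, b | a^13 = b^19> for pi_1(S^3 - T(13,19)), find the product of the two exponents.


The relation is a^13 = b^19.
Product of exponents = 13 * 19
= 247

247


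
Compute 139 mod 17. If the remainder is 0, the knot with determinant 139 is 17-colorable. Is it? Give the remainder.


Step 1: A knot is p-colorable if and only if p divides its determinant.
Step 2: Compute 139 mod 17.
139 = 8 * 17 + 3
Step 3: 139 mod 17 = 3
Step 4: The knot is 17-colorable: no

3


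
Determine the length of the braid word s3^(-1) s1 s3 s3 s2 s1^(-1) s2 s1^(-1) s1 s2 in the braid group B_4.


The word length counts the number of generators (including inverses).
Listing each generator: s3^(-1), s1, s3, s3, s2, s1^(-1), s2, s1^(-1), s1, s2
There are 10 generators in this braid word.

10


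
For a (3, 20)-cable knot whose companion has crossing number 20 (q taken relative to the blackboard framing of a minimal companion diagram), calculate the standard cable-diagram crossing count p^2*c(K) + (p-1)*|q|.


Step 1: Each of the c(K) crossings of the companion diagram becomes p*p = p^2 crossings among the p parallel strands, and each of the |q| twists s_1 s_2 ... s_(p-1) adds (p-1) crossings.
  Crossings = p^2 * c(K) + (p-1)*|q|
Step 2: = 3^2 * 20 + (3-1)*20
Step 3: = 9*20 + 2*20
Step 4: = 180 + 40 = 220

220


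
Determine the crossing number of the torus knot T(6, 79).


For a torus knot T(p, q) with gcd(p,q)=1,
the crossing number is min(p*(q-1), q*(p-1)).
p*(q-1) = 6*78 = 468
q*(p-1) = 79*5 = 395
min(468, 395) = 395

395


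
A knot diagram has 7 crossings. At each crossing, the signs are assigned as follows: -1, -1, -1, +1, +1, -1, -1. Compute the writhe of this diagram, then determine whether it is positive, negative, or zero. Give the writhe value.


Step 1: Count positive crossings (+1).
Positive crossings: 2
Step 2: Count negative crossings (-1).
Negative crossings: 5
Step 3: Writhe = (positive) - (negative)
w = 2 - 5 = -3
Step 4: |w| = 3, and w is negative

-3


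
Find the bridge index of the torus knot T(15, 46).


The bridge number of T(p,q) is min(p,q).
min(15, 46) = 15

15


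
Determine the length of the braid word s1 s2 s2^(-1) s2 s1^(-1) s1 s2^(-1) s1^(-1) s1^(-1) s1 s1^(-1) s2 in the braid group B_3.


The word length counts the number of generators (including inverses).
Listing each generator: s1, s2, s2^(-1), s2, s1^(-1), s1, s2^(-1), s1^(-1), s1^(-1), s1, s1^(-1), s2
There are 12 generators in this braid word.

12


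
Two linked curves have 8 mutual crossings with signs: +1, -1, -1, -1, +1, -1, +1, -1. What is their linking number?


Step 1: Count positive crossings: 3
Step 2: Count negative crossings: 5
Step 3: Sum of signs = 3 - 5 = -2
Step 4: Linking number = sum/2 = -2/2 = -1

-1


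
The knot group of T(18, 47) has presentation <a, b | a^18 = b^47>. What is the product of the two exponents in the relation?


The relation is a^18 = b^47.
Product of exponents = 18 * 47
= 846

846


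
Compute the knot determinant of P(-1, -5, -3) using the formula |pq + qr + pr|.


Step 1: Compute pq + qr + pr.
pq = (-1)*(-5) = 5
qr = (-5)*(-3) = 15
pr = (-1)*(-3) = 3
pq + qr + pr = 5 + 15 + 3 = 23
Step 2: Take absolute value.
det(P(-1,-5,-3)) = |23| = 23

23


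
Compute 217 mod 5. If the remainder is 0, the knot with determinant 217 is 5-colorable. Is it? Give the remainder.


Step 1: A knot is p-colorable if and only if p divides its determinant.
Step 2: Compute 217 mod 5.
217 = 43 * 5 + 2
Step 3: 217 mod 5 = 2
Step 4: The knot is 5-colorable: no

2


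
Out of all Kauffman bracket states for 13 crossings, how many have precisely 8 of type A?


We choose which 8 of 13 crossings get A-smoothings.
C(13, 8) = 13! / (8! * 5!)
= 1287

1287


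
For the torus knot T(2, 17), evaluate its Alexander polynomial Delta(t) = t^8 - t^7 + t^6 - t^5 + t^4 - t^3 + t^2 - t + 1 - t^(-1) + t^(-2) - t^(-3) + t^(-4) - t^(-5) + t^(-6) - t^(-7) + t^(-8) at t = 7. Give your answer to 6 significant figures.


Substituting t = 7 into Delta(t) = t^8 - t^7 + t^6 - t^5 + t^4 - t^3 + t^2 - t + 1 - t^(-1) + t^(-2) - t^(-3) + t^(-4) - t^(-5) + t^(-6) - t^(-7) + t^(-8):
Term values: (5764801) + (-823543) + (117649) + (-16807) + (2401) + (-343) + (49) + (-7) + (1) + (-0.142857) + (0.0204082) + (-0.00291545) + (0.000416493) + (-5.9499e-05) + (8.49986e-06) + (-1.21427e-06) + (1.73467e-07)
Sum = 5044200.875
Rounded to 6 significant figures: 5.0442e+06

5.0442e+06


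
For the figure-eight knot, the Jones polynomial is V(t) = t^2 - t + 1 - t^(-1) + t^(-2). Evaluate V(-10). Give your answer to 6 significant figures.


Substituting t = -10 into V(t) = t^2 - t + 1 - t^(-1) + t^(-2):
  (+)t^(2) = 100
  (-)t^(1) = 10
  (+)t^(0) = 1
  (-)t^(-1) = 0.1
  (+)t^(-2) = 0.01
Sum = (100) + (10) + (1) + (0.1) + (0.01)
= 111.11
Rounded to 6 significant figures: 111.11

111.11


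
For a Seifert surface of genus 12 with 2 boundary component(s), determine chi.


chi = 2 - 2g - b
= 2 - 2*12 - 2
= 2 - 24 - 2 = -24

-24


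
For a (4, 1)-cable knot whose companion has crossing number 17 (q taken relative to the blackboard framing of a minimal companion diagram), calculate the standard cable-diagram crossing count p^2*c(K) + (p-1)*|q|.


Step 1: Each of the c(K) crossings of the companion diagram becomes p*p = p^2 crossings among the p parallel strands, and each of the |q| twists s_1 s_2 ... s_(p-1) adds (p-1) crossings.
  Crossings = p^2 * c(K) + (p-1)*|q|
Step 2: = 4^2 * 17 + (4-1)*1
Step 3: = 16*17 + 3*1
Step 4: = 272 + 3 = 275

275


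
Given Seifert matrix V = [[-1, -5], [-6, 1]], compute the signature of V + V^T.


Step 1: V + V^T = [[-2, -11], [-11, 2]]
Step 2: trace = 0, det = -125
Step 3: Discriminant = 0^2 - 4*(-125) = 500
Step 4: Eigenvalues: 11.1803, -11.1803
Step 5: Signature = (# positive eigenvalues) - (# negative eigenvalues) = 0

0


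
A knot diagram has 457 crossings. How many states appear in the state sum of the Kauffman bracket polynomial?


Each crossing contributes 2 choices (A-smoothing or B-smoothing).
Total states = 2^457 = 372141426839350727961253789638658321589064376671906846864122981980487315514059736743009817965446945567110411062408283101969716033850703872

372141426839350727961253789638658321589064376671906846864122981980487315514059736743009817965446945567110411062408283101969716033850703872


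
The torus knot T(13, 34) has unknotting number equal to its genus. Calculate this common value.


For a torus knot T(p,q), both the unknotting number and genus equal (p-1)(q-1)/2.
= (13-1)(34-1)/2
= 12*33/2
= 396/2 = 198

198


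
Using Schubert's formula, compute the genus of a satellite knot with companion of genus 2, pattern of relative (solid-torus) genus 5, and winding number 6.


Schubert: g(satellite) = g_rel(pattern) + |winding| * g(companion),
where g_rel(pattern) is the genus of the pattern relative to the solid torus.
= 5 + 6 * 2
= 5 + 12 = 17

17


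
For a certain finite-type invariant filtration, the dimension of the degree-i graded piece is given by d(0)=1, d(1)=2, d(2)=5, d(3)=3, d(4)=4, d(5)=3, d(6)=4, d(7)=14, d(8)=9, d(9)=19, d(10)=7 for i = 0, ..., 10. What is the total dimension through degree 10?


Total dimension = d(0) + d(1) + ... + d(10)
= 1 + 2 + 5 + 3 + 4 + 3 + 4 + 14 + 9 + 19 + 7
= 71

71
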